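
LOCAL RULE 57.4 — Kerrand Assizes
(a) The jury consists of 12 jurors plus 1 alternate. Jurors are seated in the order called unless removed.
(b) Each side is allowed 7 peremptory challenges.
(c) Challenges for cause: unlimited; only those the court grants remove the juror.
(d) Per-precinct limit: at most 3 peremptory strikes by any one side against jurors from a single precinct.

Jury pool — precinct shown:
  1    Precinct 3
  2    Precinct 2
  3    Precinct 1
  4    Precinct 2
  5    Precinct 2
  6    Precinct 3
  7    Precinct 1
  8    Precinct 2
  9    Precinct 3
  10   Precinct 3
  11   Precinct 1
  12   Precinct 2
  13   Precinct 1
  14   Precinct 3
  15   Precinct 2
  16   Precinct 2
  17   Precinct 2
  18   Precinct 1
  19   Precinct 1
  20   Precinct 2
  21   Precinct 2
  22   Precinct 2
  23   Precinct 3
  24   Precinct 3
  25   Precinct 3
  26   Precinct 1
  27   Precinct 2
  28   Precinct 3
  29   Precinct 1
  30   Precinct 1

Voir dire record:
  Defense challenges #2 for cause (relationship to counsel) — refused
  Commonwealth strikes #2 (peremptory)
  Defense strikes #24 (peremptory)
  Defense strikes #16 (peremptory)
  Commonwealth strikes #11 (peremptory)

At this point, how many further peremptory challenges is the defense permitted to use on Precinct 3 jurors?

Defense peremptories so far: #24, #16 — 2 of 7 used, 5 left overall.
Against Precinct 3: #24 — 1 used; per-precinct cap 3 leaves 2.
Binding limit: min(5, 2) = 2.

2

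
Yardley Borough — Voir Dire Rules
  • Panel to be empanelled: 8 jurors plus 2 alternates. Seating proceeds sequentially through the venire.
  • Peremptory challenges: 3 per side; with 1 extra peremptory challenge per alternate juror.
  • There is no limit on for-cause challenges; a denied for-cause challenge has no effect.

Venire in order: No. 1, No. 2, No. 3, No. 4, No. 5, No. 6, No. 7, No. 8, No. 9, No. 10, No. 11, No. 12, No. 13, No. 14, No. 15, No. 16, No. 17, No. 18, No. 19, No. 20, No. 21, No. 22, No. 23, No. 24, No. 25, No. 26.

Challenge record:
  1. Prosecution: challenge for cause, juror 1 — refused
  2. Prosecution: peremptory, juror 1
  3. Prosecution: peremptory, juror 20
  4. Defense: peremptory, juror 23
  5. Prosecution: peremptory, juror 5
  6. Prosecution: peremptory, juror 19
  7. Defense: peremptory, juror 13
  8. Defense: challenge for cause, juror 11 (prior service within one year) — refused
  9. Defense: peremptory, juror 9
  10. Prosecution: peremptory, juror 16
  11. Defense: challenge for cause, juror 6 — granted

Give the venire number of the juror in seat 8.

12

Removed: #1, #5, #6, #9, #13, #16, #19, #20, #23. (#11 stays — for-cause denied.)
Filling seats in venire order through position 8: #2, #3, #4, #7, #8, #10, #11, #12.
So seat 8 is #12.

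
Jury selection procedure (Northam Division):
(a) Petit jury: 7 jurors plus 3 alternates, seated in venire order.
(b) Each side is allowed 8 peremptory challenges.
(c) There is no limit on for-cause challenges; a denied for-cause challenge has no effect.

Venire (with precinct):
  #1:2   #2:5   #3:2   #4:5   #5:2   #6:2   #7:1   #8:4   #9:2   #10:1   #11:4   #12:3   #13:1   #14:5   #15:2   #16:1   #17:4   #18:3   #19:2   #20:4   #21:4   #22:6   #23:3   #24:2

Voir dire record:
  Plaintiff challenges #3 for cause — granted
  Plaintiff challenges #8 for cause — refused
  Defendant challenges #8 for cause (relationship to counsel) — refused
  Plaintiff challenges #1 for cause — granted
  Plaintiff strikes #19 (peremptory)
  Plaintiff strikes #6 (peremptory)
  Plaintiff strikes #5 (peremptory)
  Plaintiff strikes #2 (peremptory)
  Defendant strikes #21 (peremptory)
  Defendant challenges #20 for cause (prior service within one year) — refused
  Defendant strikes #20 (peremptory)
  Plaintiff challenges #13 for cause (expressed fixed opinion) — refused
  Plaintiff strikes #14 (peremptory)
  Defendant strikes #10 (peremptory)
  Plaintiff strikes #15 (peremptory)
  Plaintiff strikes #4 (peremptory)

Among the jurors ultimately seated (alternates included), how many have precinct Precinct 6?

1

Removed: #1, #2, #3, #4, #5, #6, #10, #14, #15, #19, #20, #21.
Seated (10 incl. alternates): #7, #8, #9, #11, #12, #13, #16, #17, #18, #22.
Of those, in Precinct 6: #22 → 1.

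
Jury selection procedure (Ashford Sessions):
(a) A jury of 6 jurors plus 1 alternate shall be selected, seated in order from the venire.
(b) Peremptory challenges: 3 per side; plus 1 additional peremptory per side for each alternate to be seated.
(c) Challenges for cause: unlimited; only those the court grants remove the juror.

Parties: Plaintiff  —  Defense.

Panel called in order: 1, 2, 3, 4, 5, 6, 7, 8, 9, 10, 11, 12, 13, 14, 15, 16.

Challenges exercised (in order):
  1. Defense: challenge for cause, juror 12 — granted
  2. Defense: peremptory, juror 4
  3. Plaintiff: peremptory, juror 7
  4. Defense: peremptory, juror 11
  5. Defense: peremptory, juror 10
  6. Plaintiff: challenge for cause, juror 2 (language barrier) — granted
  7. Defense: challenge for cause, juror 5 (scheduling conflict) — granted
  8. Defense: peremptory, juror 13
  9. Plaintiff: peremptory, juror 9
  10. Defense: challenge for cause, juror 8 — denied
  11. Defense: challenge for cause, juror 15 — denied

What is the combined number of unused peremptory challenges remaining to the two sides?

2

Plaintiff allotment: 3 base + 1 × 1 alternate = 4. Defense allotment: 3 base + 1 × 1 alternate = 4.
Plaintiff peremptories used: #7, #9 — 2 (the for-cause on #2 doesn't count).
Defense peremptories used: #4, #11, #10, #13 — 4 (for-cause on #12, #5, #8, #15 don't count).
Remaining: (4 − 2) + (4 − 4) = 2.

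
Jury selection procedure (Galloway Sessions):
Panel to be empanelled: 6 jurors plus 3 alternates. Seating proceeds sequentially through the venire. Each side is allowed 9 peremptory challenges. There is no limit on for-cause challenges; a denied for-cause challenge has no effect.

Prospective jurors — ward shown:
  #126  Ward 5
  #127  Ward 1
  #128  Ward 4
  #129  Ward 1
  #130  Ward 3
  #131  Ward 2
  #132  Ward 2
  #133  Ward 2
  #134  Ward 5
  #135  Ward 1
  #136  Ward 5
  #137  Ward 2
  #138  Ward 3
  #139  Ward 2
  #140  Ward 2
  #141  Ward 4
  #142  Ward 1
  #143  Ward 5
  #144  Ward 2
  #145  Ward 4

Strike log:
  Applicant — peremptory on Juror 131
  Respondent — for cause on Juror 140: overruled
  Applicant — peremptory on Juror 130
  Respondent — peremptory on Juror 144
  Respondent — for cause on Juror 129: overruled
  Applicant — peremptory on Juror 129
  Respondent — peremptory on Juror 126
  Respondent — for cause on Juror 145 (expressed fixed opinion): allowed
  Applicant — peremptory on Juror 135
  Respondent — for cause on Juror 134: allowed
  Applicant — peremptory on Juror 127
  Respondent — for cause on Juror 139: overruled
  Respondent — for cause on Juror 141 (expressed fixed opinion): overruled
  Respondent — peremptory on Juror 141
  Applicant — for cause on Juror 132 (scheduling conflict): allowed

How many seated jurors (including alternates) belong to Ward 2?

Removed: #126, #127, #129, #130, #131, #132, #134, #135, #141, #144, #145.
Seated (9 incl. alternates): #128, #133, #136, #137, #138, #139, #140, #142, #143.
Of those, in Ward 2: #133, #137, #139, #140 → 4.

4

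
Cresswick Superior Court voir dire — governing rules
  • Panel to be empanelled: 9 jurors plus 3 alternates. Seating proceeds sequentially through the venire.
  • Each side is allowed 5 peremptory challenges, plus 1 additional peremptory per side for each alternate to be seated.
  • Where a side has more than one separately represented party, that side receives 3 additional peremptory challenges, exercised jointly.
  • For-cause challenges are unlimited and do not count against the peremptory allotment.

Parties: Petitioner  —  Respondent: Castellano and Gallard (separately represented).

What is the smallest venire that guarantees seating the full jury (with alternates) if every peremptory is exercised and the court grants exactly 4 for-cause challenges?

Seats to fill: 9 + 3 alternates = 12.
Peremptories — Petitioner: 5 + 1×3 = 8; Respondent: 5 + 1×3 + 3 = 11; total 19.
For-cause removals: 4.
Minimum venire: 12 + 19 + 4 = 35.

35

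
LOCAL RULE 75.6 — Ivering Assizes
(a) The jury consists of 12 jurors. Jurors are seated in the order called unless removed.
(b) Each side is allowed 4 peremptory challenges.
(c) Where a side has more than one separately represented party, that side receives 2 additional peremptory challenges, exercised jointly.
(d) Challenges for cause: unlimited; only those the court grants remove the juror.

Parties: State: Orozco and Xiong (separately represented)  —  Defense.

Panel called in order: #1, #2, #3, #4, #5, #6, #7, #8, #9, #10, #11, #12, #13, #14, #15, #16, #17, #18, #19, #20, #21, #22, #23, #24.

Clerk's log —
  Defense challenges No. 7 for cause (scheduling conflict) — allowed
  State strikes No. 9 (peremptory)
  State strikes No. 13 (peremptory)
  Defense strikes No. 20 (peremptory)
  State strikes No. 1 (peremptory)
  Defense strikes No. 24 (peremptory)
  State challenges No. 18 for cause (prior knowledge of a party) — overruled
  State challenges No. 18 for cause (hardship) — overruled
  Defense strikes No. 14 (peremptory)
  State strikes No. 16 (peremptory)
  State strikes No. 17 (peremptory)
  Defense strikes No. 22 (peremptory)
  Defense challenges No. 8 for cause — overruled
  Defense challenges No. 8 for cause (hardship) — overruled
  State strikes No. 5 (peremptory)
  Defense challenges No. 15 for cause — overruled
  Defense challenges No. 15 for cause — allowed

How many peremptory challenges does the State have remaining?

0

State allotment: 4 base + 2 multi-party = 6.
State peremptories used: #9, #13, #1, #16, #17, #5 — 6 (for-cause on #18, #18 don't count).
Remaining: 6 − 6 = 0.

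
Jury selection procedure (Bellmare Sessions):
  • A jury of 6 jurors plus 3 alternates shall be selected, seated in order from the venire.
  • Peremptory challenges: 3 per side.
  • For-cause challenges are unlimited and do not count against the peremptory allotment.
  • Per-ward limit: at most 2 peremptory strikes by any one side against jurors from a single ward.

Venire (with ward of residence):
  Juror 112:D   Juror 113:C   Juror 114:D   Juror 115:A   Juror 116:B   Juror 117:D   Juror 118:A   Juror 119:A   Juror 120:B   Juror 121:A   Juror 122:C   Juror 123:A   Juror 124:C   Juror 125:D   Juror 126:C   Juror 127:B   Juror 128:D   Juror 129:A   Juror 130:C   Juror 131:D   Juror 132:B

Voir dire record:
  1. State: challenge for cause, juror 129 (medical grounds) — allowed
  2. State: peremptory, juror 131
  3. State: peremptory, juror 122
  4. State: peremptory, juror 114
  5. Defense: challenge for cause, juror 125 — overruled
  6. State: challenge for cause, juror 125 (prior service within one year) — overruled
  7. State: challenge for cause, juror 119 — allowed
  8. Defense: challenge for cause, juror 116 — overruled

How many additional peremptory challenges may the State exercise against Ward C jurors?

State peremptories so far: #131, #122, #114 — 3 of 3 used, 0 left overall.
Against Ward C: #122 — 1 used; per-ward cap 2 leaves 1.
Binding limit: min(0, 1) = 0.

0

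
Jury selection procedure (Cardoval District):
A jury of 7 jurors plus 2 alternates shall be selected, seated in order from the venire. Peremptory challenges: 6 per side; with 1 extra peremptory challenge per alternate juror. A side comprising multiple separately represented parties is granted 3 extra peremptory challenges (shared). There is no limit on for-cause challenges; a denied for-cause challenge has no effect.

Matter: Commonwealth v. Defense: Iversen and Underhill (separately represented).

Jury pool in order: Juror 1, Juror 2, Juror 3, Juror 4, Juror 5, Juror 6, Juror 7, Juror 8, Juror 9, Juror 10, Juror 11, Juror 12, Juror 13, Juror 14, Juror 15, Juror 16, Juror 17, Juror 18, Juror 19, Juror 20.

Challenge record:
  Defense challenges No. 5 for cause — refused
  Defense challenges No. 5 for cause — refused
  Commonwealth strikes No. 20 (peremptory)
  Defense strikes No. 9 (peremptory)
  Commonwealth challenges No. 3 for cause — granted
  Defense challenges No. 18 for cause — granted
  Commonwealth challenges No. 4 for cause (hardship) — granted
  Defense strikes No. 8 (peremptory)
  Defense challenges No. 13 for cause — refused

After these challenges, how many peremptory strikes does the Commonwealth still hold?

7

Commonwealth allotment: 6 base + 1 × 2 alternates = 8.
Commonwealth peremptories used: #20 — 1 (for-cause on #3, #4 don't count).
Remaining: 8 − 1 = 7.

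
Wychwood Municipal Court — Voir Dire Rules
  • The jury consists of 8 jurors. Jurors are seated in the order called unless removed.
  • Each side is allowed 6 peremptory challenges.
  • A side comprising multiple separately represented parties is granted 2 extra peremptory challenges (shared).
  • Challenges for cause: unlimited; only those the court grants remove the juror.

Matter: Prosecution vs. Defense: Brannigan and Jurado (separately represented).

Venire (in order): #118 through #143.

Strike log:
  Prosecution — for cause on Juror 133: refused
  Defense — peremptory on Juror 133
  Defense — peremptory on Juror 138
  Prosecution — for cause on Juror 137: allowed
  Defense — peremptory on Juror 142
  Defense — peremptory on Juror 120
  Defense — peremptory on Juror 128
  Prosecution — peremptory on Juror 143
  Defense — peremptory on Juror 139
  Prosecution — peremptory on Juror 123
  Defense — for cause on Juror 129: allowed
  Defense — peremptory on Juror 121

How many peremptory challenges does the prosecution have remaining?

4

Prosecution allotment: 6.
Prosecution peremptories used: #143, #123 — 2 (for-cause on #133, #137 don't count).
Remaining: 6 − 2 = 4.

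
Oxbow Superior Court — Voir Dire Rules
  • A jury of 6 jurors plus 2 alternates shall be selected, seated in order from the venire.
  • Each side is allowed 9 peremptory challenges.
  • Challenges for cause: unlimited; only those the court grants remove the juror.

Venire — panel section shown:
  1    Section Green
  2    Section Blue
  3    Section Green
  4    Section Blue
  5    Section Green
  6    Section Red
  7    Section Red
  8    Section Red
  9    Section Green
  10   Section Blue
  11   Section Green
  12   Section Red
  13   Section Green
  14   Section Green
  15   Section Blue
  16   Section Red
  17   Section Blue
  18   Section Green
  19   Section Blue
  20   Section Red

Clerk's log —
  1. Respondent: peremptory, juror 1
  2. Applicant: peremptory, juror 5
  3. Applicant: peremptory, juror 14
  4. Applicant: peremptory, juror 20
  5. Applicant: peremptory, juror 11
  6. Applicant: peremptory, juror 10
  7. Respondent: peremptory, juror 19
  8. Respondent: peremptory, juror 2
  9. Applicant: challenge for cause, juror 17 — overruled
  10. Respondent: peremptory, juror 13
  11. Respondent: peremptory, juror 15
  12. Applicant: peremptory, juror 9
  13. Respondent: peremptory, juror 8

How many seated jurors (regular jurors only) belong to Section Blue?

1

Removed: #1, #2, #5, #8, #9, #10, #11, #13, #14, #15, #19, #20.
Seated jurors 1–6: #3, #4, #6, #7, #12, #16 (alternates #17, #18 not counted).
Of those, in Section Blue: #4 → 1.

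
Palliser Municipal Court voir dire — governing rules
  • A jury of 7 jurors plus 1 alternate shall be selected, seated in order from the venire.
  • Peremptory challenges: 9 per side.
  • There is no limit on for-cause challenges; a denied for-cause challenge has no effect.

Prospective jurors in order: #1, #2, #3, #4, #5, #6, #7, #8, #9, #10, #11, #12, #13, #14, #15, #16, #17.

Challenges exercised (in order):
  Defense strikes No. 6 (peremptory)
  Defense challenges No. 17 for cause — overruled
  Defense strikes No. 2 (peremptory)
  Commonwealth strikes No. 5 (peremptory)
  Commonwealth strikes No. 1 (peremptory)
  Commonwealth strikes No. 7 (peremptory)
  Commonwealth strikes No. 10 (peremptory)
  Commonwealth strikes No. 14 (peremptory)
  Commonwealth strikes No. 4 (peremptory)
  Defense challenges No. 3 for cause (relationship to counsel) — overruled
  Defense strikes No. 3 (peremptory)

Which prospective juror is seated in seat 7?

Removed: #1, #2, #3, #4, #5, #6, #7, #10, #14. (#17 stays — for-cause denied.)
Seating in order: seats 1–7 → #8, #9, #11, #12, #13, #15, #16; alternates → #17.
So seat 7 is #16.

16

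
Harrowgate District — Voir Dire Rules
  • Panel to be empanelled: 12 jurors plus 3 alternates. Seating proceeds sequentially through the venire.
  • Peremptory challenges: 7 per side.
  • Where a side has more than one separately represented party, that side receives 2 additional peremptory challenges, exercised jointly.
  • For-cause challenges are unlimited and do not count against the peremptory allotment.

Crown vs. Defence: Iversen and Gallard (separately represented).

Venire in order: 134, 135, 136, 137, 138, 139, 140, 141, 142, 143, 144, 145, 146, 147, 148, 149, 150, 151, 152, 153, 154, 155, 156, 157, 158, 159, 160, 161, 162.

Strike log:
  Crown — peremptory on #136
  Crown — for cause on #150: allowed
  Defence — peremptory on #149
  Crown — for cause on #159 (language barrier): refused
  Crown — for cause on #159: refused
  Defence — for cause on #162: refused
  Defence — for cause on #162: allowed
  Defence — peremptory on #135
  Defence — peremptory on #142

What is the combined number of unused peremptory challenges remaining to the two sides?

12

Crown allotment: 7. Defence allotment: 7 base + 2 multi-party = 9.
Crown peremptories used: #136 — 1 (for-cause on #150, #159, #159 don't count).
Defence peremptories used: #149, #135, #142 — 3 (for-cause on #162, #162 don't count).
Remaining: (7 − 1) + (9 − 3) = 12.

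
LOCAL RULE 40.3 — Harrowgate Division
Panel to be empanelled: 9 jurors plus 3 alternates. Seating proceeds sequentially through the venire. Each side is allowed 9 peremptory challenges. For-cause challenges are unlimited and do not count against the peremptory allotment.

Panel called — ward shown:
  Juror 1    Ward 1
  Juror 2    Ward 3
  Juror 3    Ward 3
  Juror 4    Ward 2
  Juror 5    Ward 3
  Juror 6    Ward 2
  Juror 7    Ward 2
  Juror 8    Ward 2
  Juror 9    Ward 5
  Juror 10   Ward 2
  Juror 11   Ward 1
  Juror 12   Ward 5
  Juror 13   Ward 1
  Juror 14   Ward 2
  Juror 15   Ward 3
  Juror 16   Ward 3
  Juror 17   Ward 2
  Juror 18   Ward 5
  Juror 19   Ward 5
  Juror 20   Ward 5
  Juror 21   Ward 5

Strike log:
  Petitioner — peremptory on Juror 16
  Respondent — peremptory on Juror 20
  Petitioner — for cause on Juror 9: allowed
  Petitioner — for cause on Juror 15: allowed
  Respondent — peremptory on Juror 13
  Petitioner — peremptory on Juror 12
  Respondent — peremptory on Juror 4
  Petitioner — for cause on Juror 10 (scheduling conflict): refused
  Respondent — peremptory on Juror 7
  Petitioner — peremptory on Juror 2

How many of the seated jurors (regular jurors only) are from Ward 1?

Removed: #2, #4, #7, #9, #12, #13, #15, #16, #20.
Seated jurors 1–9: #1, #3, #5, #6, #8, #10, #11, #14, #17 (alternates #18, #19, #21 not counted).
Of those, in Ward 1: #1, #11 → 2.

2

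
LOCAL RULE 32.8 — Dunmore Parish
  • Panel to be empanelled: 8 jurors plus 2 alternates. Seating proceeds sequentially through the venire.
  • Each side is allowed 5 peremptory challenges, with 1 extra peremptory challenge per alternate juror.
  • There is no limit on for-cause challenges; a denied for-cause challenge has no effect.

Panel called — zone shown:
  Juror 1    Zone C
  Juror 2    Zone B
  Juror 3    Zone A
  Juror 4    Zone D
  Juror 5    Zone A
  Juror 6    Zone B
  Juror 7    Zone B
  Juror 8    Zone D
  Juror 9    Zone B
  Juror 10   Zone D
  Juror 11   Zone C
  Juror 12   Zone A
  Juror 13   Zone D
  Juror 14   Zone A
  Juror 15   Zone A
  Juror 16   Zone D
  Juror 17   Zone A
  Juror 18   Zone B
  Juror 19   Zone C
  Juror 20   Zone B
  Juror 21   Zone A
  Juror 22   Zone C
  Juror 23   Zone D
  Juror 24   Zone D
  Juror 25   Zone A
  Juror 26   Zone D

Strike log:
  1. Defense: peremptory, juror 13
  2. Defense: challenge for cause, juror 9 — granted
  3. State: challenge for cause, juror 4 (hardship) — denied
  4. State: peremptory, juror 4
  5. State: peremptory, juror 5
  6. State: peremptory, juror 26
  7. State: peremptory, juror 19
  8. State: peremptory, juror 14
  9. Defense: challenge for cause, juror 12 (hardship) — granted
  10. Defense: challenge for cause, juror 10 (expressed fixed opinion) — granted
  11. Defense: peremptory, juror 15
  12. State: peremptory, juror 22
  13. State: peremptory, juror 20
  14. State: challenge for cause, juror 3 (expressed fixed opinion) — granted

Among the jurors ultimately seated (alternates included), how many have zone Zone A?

Removed: #3, #4, #5, #9, #10, #12, #13, #14, #15, #19, #20, #22, #26.
Seated (10 incl. alternates): #1, #2, #6, #7, #8, #11, #16, #17, #18, #21.
Of those, in Zone A: #17, #21 → 2.

2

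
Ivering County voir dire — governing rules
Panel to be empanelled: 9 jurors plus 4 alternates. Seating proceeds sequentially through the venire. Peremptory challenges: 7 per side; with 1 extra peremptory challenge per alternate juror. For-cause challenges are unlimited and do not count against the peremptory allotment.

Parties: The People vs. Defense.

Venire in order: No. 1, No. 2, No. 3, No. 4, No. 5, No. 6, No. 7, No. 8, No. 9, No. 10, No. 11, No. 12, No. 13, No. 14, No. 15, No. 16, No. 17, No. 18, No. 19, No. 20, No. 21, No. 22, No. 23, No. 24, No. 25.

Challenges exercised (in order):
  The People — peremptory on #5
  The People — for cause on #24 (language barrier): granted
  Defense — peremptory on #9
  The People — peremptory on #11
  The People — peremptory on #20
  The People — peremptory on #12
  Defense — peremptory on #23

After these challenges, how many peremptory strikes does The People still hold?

The People allotment: 7 base + 1 × 4 alternates = 11.
The People peremptories used: #5, #11, #20, #12 — 4 (the for-cause on #24 doesn't count).
Remaining: 11 − 4 = 7.

7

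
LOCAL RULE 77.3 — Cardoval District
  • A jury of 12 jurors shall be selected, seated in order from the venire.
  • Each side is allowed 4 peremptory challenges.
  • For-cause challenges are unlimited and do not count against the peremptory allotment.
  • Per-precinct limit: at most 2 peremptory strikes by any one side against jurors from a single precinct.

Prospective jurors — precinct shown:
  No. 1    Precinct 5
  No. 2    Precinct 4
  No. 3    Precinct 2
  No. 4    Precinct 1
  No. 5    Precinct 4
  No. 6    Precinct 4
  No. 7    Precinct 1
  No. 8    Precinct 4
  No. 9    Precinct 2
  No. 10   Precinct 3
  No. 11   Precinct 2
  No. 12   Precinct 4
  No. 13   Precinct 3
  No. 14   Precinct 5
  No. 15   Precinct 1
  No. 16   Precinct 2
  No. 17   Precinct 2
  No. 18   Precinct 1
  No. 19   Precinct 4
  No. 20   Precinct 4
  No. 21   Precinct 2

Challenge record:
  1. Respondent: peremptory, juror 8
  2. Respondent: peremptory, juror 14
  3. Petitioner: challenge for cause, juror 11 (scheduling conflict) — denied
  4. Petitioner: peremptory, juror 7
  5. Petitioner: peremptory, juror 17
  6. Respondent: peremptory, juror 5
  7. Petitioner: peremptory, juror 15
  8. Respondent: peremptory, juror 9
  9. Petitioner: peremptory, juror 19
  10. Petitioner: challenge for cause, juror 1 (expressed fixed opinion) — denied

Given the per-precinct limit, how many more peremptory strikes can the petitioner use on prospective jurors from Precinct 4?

Petitioner peremptories so far: #7, #17, #15, #19 — 4 of 4 used, 0 left overall.
Against Precinct 4: #19 — 1 used; per-precinct cap 2 leaves 1.
Binding limit: min(0, 1) = 0.

0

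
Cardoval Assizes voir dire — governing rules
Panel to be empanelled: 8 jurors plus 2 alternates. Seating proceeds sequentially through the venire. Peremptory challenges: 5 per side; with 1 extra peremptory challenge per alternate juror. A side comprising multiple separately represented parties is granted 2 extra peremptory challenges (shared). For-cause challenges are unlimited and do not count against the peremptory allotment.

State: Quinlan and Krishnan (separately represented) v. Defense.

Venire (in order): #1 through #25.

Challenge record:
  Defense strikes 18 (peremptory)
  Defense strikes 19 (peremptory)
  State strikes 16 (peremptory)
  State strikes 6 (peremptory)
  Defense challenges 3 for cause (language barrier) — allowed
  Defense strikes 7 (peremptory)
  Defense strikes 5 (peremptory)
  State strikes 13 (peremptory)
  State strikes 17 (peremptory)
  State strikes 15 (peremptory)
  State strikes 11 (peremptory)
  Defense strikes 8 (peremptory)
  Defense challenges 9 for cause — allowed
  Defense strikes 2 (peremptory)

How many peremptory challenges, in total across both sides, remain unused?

State allotment: 5 base + 1 × 2 alternates + 2 multi-party = 9. Defense allotment: 5 base + 1 × 2 alternates = 7.
State peremptories used: #16, #6, #13, #17, #15, #11 — 6.
Defense peremptories used: #18, #19, #7, #5, #8, #2 — 6 (for-cause on #3, #9 don't count).
Remaining: (9 − 6) + (7 − 6) = 4.

4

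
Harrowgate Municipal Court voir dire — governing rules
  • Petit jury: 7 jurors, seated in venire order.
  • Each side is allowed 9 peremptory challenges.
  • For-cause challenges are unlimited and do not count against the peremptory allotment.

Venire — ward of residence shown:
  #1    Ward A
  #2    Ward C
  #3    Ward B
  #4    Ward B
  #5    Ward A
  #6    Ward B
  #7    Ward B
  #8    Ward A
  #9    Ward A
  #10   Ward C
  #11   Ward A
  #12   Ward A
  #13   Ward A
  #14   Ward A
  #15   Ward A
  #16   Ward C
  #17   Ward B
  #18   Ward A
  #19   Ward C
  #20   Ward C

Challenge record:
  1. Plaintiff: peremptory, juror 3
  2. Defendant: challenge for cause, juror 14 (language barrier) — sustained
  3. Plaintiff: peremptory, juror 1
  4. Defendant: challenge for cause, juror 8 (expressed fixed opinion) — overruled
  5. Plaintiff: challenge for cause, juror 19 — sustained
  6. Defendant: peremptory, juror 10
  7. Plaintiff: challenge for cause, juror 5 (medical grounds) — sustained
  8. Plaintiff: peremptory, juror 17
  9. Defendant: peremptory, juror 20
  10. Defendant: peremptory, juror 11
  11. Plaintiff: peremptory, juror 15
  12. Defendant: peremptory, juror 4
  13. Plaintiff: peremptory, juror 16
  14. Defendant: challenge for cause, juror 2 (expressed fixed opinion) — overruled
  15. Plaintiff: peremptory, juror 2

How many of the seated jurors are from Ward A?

5

Removed: #1, #2, #3, #4, #5, #10, #11, #14, #15, #16, #17, #19, #20.
Seated jurors 1–7: #6, #7, #8, #9, #12, #13, #18.
Of those, in Ward A: #8, #9, #12, #13, #18 → 5.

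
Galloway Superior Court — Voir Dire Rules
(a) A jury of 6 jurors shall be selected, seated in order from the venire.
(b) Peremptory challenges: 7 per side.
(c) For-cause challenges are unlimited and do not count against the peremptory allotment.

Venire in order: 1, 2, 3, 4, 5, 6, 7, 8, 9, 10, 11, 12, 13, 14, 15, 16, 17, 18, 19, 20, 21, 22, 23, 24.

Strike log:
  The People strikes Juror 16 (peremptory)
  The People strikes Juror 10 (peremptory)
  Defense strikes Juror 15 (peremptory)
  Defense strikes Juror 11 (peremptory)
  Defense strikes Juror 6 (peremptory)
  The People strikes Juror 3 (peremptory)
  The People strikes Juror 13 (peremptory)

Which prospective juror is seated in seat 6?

8

Removed: #3, #6, #10, #11, #13, #15, #16.
Seating in order: seats 1–6 → #1, #2, #4, #5, #7, #8.
So seat 6 is #8.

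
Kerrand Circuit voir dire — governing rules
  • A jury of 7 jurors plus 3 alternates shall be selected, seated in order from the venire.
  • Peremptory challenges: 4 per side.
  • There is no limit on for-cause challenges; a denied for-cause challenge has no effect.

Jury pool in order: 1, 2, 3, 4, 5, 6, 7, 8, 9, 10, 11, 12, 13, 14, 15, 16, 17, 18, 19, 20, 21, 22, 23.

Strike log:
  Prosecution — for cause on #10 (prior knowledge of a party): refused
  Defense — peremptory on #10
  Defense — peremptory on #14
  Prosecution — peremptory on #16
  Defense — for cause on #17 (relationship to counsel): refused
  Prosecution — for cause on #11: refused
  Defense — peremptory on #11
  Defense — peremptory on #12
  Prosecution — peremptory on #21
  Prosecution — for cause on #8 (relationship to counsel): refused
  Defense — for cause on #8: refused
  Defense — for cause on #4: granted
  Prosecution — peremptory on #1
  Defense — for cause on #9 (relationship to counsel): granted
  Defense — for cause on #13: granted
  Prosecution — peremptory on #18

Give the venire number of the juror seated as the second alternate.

19

Removed: #1, #4, #9, #10, #11, #12, #13, #14, #16, #18, #21. (#8, #17 stay — for-cause denied.)
Seating in order: seats 1–7 → #2, #3, #5, #6, #7, #8, #15; alternates → #17, #19, #20.
So alternate 2 is #19.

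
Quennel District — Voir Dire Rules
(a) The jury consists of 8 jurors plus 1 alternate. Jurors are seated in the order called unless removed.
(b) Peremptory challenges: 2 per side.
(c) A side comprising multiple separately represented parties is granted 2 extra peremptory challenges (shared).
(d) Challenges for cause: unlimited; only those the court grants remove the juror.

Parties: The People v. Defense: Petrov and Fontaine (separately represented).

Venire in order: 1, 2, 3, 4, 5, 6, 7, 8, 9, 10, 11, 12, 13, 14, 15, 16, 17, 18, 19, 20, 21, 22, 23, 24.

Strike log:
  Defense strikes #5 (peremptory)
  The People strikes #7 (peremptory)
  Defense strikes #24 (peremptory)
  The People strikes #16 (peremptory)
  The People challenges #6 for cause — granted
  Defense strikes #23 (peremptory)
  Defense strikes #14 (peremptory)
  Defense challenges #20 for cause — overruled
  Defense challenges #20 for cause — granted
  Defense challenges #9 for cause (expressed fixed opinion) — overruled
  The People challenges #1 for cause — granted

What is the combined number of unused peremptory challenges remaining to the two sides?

0

The People allotment: 2. Defense allotment: 2 base + 2 multi-party = 4.
The People peremptories used: #7, #16 — 2 (for-cause on #6, #1 don't count).
Defense peremptories used: #5, #24, #23, #14 — 4 (for-cause on #20, #20, #9 don't count).
Remaining: (2 − 2) + (4 − 4) = 0.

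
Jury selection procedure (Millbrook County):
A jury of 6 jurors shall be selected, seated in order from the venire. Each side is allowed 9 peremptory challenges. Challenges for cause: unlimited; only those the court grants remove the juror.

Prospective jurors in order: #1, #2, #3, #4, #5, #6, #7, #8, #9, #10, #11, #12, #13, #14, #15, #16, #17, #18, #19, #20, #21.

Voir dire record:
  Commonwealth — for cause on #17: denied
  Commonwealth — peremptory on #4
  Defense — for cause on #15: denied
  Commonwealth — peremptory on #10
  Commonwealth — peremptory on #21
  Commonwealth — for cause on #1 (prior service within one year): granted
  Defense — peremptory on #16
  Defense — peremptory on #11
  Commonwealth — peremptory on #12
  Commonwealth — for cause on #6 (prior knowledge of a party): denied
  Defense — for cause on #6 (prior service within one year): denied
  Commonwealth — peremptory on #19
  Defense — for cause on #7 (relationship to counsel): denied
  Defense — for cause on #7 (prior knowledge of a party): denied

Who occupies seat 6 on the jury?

8

Removed: #1, #4, #10, #11, #12, #16, #19, #21. (#6, #7, #15, #17 stay — for-cause denied.)
Seating in order: seats 1–6 → #2, #3, #5, #6, #7, #8.
So seat 6 is #8.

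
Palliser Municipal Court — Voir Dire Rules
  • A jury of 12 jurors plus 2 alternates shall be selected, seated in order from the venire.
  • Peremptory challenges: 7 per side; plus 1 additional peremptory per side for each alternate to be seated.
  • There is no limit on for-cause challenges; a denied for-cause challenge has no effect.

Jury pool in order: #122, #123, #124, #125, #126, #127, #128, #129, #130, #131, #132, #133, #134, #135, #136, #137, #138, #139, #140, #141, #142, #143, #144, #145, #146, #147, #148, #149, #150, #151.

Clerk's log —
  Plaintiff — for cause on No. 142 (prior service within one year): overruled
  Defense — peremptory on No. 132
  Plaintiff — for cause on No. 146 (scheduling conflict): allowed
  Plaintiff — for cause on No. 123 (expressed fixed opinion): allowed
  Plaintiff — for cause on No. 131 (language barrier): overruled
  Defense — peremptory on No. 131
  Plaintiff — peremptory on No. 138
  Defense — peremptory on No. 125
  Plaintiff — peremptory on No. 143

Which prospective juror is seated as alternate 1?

139

Removed: #123, #125, #131, #132, #138, #143, #146. (#142 stays — for-cause denied.)
Seating in order: seats 1–12 → #122, #124, #126, #127, #128, #129, #130, #133, #134, #135, #136, #137; alternates → #139, #140.
So alternate 1 is #139.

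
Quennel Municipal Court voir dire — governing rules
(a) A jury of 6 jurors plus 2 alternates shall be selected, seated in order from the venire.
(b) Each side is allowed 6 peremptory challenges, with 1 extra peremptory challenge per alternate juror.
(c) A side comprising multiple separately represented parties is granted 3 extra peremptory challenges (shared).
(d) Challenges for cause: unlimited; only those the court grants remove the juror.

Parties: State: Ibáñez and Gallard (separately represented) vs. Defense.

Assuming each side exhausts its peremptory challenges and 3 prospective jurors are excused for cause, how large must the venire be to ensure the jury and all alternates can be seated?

30

Seats to fill: 6 + 2 alternates = 8.
Peremptories — State: 6 + 1×2 + 3 = 11; Defense: 6 + 1×2 = 8; total 19.
For-cause removals: 3.
Minimum venire: 8 + 19 + 3 = 30.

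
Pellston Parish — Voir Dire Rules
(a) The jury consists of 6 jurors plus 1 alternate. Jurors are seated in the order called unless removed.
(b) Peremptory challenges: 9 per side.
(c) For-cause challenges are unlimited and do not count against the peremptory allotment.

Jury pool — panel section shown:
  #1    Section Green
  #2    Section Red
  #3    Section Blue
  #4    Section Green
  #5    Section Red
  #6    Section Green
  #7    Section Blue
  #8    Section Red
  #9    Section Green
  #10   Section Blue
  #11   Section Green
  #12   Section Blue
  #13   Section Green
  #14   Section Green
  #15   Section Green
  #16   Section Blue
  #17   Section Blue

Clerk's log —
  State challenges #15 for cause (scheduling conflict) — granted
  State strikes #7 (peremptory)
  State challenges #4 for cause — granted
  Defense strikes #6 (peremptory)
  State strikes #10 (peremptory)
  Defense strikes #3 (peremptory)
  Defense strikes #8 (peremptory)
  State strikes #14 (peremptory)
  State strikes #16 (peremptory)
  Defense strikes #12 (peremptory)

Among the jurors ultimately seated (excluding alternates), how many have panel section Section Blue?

0

Removed: #3, #4, #6, #7, #8, #10, #12, #14, #15, #16.
Seated jurors 1–6: #1, #2, #5, #9, #11, #13 (alternates #17 not counted).
None of those are in Section Blue → 0.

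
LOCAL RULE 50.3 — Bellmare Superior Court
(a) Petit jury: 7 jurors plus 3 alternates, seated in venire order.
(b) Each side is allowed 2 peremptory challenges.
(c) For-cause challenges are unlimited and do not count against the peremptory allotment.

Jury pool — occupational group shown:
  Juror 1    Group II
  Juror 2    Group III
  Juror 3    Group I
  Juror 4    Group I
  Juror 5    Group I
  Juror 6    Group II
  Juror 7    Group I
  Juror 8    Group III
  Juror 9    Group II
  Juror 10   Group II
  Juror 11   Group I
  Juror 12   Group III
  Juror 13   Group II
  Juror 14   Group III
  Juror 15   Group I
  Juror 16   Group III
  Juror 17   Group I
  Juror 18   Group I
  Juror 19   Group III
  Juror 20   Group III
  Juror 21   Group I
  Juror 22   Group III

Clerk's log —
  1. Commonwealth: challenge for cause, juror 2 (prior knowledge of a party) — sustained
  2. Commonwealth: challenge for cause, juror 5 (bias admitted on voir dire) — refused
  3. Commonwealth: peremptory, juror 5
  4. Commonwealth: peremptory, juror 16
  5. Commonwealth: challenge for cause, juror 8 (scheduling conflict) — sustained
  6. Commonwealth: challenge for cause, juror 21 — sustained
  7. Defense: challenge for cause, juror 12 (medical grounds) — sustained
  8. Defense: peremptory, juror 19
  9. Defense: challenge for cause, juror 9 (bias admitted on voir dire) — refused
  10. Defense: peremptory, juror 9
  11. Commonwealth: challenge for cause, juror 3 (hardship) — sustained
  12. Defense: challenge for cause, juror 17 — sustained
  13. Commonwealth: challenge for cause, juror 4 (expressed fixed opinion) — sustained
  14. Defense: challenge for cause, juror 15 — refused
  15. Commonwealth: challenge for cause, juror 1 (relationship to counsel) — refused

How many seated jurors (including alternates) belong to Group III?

2

Removed: #2, #3, #4, #5, #8, #9, #12, #16, #17, #19, #21.
Seated (10 incl. alternates): #1, #6, #7, #10, #11, #13, #14, #15, #18, #20.
Of those, in Group III: #14, #20 → 2.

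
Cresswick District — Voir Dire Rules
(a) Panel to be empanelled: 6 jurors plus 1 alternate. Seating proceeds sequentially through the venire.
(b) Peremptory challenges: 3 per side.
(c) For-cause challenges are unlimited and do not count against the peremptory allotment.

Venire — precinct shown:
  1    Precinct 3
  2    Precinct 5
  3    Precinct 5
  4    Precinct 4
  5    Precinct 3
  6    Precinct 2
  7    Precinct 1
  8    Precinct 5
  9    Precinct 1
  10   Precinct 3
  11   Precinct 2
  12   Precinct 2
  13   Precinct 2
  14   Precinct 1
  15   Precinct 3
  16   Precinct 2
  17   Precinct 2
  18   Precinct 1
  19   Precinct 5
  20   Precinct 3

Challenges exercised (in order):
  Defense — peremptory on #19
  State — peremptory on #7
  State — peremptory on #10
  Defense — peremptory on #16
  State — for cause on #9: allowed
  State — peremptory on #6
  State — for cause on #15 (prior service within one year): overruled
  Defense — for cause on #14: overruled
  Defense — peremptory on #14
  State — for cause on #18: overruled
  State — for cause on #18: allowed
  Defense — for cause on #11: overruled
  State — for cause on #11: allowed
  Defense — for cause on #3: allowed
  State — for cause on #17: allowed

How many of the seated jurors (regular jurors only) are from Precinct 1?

Removed: #3, #6, #7, #9, #10, #11, #14, #16, #17, #18, #19.
Seated jurors 1–6: #1, #2, #4, #5, #8, #12 (alternates #13 not counted).
None of those are in Precinct 1 → 0.

0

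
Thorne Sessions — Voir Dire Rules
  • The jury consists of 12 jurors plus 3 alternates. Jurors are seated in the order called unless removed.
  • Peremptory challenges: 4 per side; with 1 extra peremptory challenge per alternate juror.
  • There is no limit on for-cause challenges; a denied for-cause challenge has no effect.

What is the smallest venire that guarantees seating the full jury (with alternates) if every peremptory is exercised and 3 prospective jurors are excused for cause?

32

Seats to fill: 12 + 3 alternates = 15.
Peremptories: 4 + 1×3 = 7 per side × 2 sides = 14.
For-cause removals: 3.
Minimum venire: 15 + 14 + 3 = 32.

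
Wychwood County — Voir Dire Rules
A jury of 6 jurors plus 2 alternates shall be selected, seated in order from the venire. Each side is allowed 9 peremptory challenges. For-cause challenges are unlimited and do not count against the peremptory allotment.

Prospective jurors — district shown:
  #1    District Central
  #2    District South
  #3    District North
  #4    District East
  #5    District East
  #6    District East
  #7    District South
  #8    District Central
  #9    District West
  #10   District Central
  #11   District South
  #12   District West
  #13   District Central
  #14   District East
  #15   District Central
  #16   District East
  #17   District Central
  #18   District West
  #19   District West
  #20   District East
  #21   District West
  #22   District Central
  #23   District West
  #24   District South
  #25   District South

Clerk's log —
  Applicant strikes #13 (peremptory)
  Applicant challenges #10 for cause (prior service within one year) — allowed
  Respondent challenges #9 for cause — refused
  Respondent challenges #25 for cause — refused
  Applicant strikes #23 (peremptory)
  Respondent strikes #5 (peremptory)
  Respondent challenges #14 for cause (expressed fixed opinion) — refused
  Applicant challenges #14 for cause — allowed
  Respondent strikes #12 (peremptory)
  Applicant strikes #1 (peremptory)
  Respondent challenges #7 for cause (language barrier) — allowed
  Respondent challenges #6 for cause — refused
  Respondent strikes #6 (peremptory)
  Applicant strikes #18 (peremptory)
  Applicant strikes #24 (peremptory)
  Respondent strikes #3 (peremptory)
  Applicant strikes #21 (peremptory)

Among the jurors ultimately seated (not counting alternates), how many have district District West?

1

Removed: #1, #3, #5, #6, #7, #10, #12, #13, #14, #18, #21, #23, #24.
Seated jurors 1–6: #2, #4, #8, #9, #11, #15 (alternates #16, #17 not counted).
Of those, in District West: #9 → 1.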